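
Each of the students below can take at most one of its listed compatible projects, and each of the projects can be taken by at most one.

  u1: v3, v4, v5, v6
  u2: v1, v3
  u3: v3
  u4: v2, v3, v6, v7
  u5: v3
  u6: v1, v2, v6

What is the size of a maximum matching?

Unit-capacity flow: source→left, listed edges, right→sink; max matching = max flow.
Augmenting path u1→v3 (+1); matched 1.
Augmenting path u2→v1 (+1); matched 2.
Augmenting path u4→v2 (+1); matched 3.
Augmenting path u6→v6 (+1); matched 4.
Augmenting path u3→v3→u1→v4 (+1); matched 5.
No augmenting path remains; maximum matching = 5.
König certificate: {u1, u2, u4, u6, v3} is a vertex cover of size 5 (every listed pair touches it), so no matching can be larger.

5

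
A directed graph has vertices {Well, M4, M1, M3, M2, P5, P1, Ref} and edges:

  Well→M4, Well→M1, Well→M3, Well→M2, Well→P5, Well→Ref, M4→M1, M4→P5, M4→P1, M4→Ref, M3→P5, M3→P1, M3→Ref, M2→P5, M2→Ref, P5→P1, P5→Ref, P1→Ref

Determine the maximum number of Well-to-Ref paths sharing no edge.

Assign every edge capacity 1; by Menger, the answer equals the max flow.
Path Well→Ref (+1); total 1.
Path Well→M4→Ref (+1); total 2.
Path Well→M3→Ref (+1); total 3.
Path Well→M2→Ref (+1); total 4.
Path Well→P5→Ref (+1); total 5.
No residual Well→Ref path; max flow = 5.
Certifying cut of size 5: {Well→M2, Well→M3, Well→M4, Well→P5, Well→Ref}.

5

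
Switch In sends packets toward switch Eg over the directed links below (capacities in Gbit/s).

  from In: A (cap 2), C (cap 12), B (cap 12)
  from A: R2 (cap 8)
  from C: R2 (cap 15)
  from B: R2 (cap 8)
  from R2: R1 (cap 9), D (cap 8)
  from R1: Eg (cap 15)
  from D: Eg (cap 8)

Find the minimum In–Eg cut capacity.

Augment In→A→R2→R1→Eg: bottleneck 2, flow now 2.
Augment In→C→R2→R1→Eg: bottleneck 7, flow now 9.
Augment In→C→R2→D→Eg: bottleneck 5, flow now 14.
Augment In→B→R2→D→Eg: bottleneck 3, flow now 17.
No augmenting path remains; maximum flow = 17.
By max-flow min-cut, the minimum cut capacity equals the max flow.
In the residual graph, reachable from In: {In, A, C, B, R2}.
Min-cut edges: R2→R1 (9), R2→D (8); capacity 9 + 8 = 17.

17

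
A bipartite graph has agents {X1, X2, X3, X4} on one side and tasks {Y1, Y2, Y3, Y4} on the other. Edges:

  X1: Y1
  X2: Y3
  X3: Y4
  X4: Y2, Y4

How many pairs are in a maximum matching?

Unit-capacity flow: source→left, listed edges, right→sink; max matching = max flow.
Augmenting path X1→Y1 (+1); matched 1.
Augmenting path X2→Y3 (+1); matched 2.
Augmenting path X3→Y4 (+1); matched 3.
Augmenting path X4→Y2 (+1); matched 4.
No augmenting path remains; maximum matching = 4.
König certificate: {X1, X2, X3, X4} is a vertex cover of size 4 (every listed pair touches it), so no matching can be larger.

4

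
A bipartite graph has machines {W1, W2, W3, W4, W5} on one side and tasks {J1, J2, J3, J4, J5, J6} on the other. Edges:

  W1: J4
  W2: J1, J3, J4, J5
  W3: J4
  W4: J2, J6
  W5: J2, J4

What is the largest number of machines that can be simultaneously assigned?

4

Unit-capacity flow: source→left, listed edges, right→sink; max matching = max flow.
Augmenting path W1→J4 (+1); matched 1.
Augmenting path W2→J1 (+1); matched 2.
Augmenting path W4→J2 (+1); matched 3.
Augmenting path W5→J2→W4→J6 (+1); matched 4.
No augmenting path remains; maximum matching = 4.
König certificate: {W2, W4, W5, J4} is a vertex cover of size 4 (every listed pair touches it), so no matching can be larger.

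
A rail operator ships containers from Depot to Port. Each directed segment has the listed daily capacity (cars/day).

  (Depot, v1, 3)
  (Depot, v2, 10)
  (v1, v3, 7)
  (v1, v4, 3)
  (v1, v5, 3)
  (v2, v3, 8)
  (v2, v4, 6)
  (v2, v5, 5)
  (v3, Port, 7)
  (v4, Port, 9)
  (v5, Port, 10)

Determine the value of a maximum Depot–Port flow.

Augment Depot→v1→v3→Port: bottleneck 3, flow now 3.
Augment Depot→v2→v3→Port: bottleneck 4, flow now 7.
Augment Depot→v2→v4→Port: bottleneck 6, flow now 13.
No augmenting path remains; maximum flow = 13.
In the residual graph, reachable from Depot: {Depot}.
Min-cut edges: Depot→v1 (3), Depot→v2 (10); capacity 3 + 10 = 13.
This cut is saturated, so no flow can exceed 13.

13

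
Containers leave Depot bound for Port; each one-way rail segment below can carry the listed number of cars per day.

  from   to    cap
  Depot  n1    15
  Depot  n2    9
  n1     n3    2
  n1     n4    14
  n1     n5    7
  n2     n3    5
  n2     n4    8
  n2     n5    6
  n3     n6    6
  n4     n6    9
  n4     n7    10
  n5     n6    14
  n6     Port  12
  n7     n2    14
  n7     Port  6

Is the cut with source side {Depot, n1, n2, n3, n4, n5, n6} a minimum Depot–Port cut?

No — its capacity is 22, but the minimum cut has capacity 18.

Given cut capacity: 10 + 12 = 22.
Augment Depot→n1→n3→n6→Port: bottleneck 2, flow now 2.
Augment Depot→n1→n4→n6→Port: bottleneck 9, flow now 11.
Augment Depot→n1→n4→n7→Port: bottleneck 4, flow now 15.
Augment Depot→n2→n3→n6→Port: bottleneck 1, flow now 16.
Augment Depot→n2→n4→n7→Port: bottleneck 2, flow now 18.
No augmenting path remains; maximum flow = 18.
In the residual graph, reachable from Depot: {Depot, n1, n2, n3, n4, n5, n6, n7}.
Min-cut edges: n6→Port (12), n7→Port (6); capacity 12 + 6 = 18.
Cut capacity 22 exceeds the max flow 18, so it is not minimum.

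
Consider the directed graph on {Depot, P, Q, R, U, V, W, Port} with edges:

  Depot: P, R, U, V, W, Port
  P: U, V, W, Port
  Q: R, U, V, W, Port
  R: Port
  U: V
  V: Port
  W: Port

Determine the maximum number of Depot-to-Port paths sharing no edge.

Assign every edge capacity 1; by Menger, the answer equals the max flow.
Path Depot→Port (+1); total 1.
Path Depot→P→Port (+1); total 2.
Path Depot→R→Port (+1); total 3.
Path Depot→V→Port (+1); total 4.
Path Depot→W→Port (+1); total 5.
No residual Depot→Port path; max flow = 5.
Certifying cut of size 5: {Depot→P, Depot→Port, Depot→R, Depot→W, V→Port}.

5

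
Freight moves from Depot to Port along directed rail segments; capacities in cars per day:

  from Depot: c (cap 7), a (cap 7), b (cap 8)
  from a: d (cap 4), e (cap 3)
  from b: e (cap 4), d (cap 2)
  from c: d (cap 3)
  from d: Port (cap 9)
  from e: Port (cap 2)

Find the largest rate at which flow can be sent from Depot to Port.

11

Augment Depot→a→d→Port: bottleneck 4, flow now 4.
Augment Depot→a→e→Port: bottleneck 2, flow now 6.
Augment Depot→b→d→Port: bottleneck 2, flow now 8.
Augment Depot→c→d→Port: bottleneck 3, flow now 11.
No augmenting path remains; maximum flow = 11.
In the residual graph, reachable from Depot: {Depot, a, b, c, e}.
Min-cut edges: a→d (4), b→d (2), c→d (3), e→Port (2); capacity 4 + 2 + 3 + 2 = 11.
This cut is saturated, so no flow can exceed 11.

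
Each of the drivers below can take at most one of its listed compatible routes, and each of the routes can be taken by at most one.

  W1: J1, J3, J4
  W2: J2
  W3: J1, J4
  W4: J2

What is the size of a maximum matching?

3

Unit-capacity flow: source→left, listed edges, right→sink; max matching = max flow.
Augmenting path W1→J1 (+1); matched 1.
Augmenting path W2→J2 (+1); matched 2.
Augmenting path W3→J4 (+1); matched 3.
No augmenting path remains; maximum matching = 3.
König certificate: {W1, W3, J2} is a vertex cover of size 3 (every listed pair touches it), so no matching can be larger.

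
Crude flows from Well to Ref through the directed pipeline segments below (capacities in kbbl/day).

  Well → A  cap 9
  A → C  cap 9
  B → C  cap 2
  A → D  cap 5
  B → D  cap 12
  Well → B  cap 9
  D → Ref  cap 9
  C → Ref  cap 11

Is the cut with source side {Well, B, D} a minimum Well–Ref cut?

Given cut capacity: 9 + 2 + 9 = 20.
Augment Well→A→C→Ref: bottleneck 9, flow now 9.
Augment Well→B→C→Ref: bottleneck 2, flow now 11.
Augment Well→B→D→Ref: bottleneck 7, flow now 18.
No augmenting path remains; maximum flow = 18.
In the residual graph, reachable from Well: {Well}.
Min-cut edges: Well→A (9), Well→B (9); capacity 9 + 9 = 18.
Cut capacity 20 exceeds the max flow 18, so it is not minimum.

No — its capacity is 20, but the minimum cut has capacity 18.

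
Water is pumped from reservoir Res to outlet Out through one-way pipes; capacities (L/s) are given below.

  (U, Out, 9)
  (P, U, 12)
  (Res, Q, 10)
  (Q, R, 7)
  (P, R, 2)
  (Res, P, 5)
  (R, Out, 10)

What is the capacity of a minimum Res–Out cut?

12

Augment Res→P→R→Out: bottleneck 2, flow now 2.
Augment Res→P→U→Out: bottleneck 3, flow now 5.
Augment Res→Q→R→Out: bottleneck 7, flow now 12.
No augmenting path remains; maximum flow = 12.
By max-flow min-cut, the minimum cut capacity equals the max flow.
In the residual graph, reachable from Res: {Res, Q}.
Min-cut edges: Res→P (5), Q→R (7); capacity 5 + 7 = 12.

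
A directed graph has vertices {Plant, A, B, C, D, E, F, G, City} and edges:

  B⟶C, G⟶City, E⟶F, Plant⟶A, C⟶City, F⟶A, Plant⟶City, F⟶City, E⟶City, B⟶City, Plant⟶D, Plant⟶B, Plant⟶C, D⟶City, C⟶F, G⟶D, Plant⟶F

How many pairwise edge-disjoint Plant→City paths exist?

5

Assign every edge capacity 1; by Menger, the answer equals the max flow.
Path Plant→City (+1); total 1.
Path Plant→B→City (+1); total 2.
Path Plant→C→City (+1); total 3.
Path Plant→D→City (+1); total 4.
Path Plant→F→City (+1); total 5.
No residual Plant→City path; max flow = 5.
Certifying cut of size 5: {Plant→B, Plant→C, Plant→City, Plant→D, Plant→F}.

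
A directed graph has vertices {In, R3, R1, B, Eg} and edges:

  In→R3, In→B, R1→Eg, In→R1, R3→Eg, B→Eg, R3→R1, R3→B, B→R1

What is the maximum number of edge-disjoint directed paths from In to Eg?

3

Assign every edge capacity 1; by Menger, the answer equals the max flow.
Path In→R3→Eg (+1); total 1.
Path In→R1→Eg (+1); total 2.
Path In→B→Eg (+1); total 3.
No residual In→Eg path; max flow = 3.
Certifying cut of size 3: {In→B, In→R1, In→R3}.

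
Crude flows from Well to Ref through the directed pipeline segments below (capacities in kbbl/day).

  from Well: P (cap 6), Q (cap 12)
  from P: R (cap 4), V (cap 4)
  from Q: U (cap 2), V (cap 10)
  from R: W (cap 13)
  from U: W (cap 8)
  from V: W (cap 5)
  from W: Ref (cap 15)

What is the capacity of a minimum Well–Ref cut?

11

Augment Well→P→R→W→Ref: bottleneck 4, flow now 4.
Augment Well→P→V→W→Ref: bottleneck 2, flow now 6.
Augment Well→Q→U→W→Ref: bottleneck 2, flow now 8.
Augment Well→Q→V→W→Ref: bottleneck 3, flow now 11.
No augmenting path remains; maximum flow = 11.
By max-flow min-cut, the minimum cut capacity equals the max flow.
In the residual graph, reachable from Well: {Well, P, Q, V}.
Min-cut edges: P→R (4), Q→U (2), V→W (5); capacity 4 + 2 + 5 = 11.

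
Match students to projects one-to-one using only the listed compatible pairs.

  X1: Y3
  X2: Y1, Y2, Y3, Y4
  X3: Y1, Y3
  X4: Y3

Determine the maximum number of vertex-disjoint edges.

Unit-capacity flow: source→left, listed edges, right→sink; max matching = max flow.
Augmenting path X1→Y3 (+1); matched 1.
Augmenting path X2→Y1 (+1); matched 2.
Augmenting path X3→Y1→X2→Y2 (+1); matched 3.
No augmenting path remains; maximum matching = 3.
König certificate: {X2, X3, Y3} is a vertex cover of size 3 (every listed pair touches it), so no matching can be larger.

3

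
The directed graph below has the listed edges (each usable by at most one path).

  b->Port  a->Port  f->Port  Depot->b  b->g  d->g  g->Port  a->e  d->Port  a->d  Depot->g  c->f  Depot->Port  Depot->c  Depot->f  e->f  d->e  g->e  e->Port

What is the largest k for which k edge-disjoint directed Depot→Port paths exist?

4

Assign every edge capacity 1; by Menger, the answer equals the max flow.
Path Depot→Port (+1); total 1.
Path Depot→b→Port (+1); total 2.
Path Depot→f→Port (+1); total 3.
Path Depot→g→Port (+1); total 4.
No residual Depot→Port path; max flow = 4.
Certifying cut of size 4: {Depot→Port, Depot→b, Depot→g, f→Port}.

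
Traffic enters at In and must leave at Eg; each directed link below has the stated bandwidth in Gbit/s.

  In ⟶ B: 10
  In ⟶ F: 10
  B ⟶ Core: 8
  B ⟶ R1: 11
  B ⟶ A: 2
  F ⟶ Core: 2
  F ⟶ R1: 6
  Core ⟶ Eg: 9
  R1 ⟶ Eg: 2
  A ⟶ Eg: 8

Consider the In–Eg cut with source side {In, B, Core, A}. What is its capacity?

Edges leaving {In, B, Core, A}: In→F (10), B→R1 (11), Core→Eg (9), A→Eg (8).
Cut capacity = 10 + 11 + 9 + 8 = 38.

38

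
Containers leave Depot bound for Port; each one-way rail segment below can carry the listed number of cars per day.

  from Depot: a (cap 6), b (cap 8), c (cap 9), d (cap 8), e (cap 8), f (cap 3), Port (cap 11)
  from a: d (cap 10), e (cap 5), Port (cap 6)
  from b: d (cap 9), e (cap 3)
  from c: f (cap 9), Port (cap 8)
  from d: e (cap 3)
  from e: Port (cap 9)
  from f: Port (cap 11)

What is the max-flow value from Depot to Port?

38

Augment Depot→Port: bottleneck 11, flow now 11.
Augment Depot→a→Port: bottleneck 6, flow now 17.
Augment Depot→c→Port: bottleneck 8, flow now 25.
Augment Depot→e→Port: bottleneck 8, flow now 33.
Augment Depot→f→Port: bottleneck 3, flow now 36.
Augment Depot→b→e→Port: bottleneck 1, flow now 37.
Augment Depot→c→f→Port: bottleneck 1, flow now 38.
No augmenting path remains; maximum flow = 38.
In the residual graph, reachable from Depot: {Depot, b, d, e}.
Min-cut edges: Depot→a (6), Depot→c (9), Depot→f (3), Depot→Port (11), e→Port (9); capacity 6 + 9 + 3 + 11 + 9 = 38.
This cut is saturated, so no flow can exceed 38.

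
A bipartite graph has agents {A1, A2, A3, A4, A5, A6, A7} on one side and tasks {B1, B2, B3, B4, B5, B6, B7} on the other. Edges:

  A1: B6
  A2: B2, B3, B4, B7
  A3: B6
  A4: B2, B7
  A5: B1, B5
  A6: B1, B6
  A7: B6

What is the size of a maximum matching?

Unit-capacity flow: source→left, listed edges, right→sink; max matching = max flow.
Augmenting path A1→B6 (+1); matched 1.
Augmenting path A2→B2 (+1); matched 2.
Augmenting path A4→B7 (+1); matched 3.
Augmenting path A5→B1 (+1); matched 4.
Augmenting path A6→B1→A5→B5 (+1); matched 5.
No augmenting path remains; maximum matching = 5.
König certificate: {A2, A4, A5, A6, B6} is a vertex cover of size 5 (every listed pair touches it), so no matching can be larger.

5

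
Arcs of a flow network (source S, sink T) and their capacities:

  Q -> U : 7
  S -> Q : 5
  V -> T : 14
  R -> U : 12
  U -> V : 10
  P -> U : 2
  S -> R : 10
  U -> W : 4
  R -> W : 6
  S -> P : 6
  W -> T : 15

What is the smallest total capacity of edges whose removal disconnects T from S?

Augment S→R→W→T: bottleneck 6, flow now 6.
Augment S→P→U→V→T: bottleneck 2, flow now 8.
Augment S→Q→U→V→T: bottleneck 5, flow now 13.
Augment S→R→U→V→T: bottleneck 3, flow now 16.
Augment S→R→U→W→T: bottleneck 1, flow now 17.
No augmenting path remains; maximum flow = 17.
By max-flow min-cut, the minimum cut capacity equals the max flow.
In the residual graph, reachable from S: {S, P}.
Min-cut edges: S→Q (5), S→R (10), P→U (2); capacity 5 + 10 + 2 = 17.

17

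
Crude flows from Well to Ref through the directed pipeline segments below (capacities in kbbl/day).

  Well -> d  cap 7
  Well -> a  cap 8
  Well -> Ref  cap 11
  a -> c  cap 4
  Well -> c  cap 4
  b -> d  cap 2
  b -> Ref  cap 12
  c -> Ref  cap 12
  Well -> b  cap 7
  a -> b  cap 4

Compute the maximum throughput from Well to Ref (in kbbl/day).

Augment Well→Ref: bottleneck 11, flow now 11.
Augment Well→b→Ref: bottleneck 7, flow now 18.
Augment Well→c→Ref: bottleneck 4, flow now 22.
Augment Well→a→b→Ref: bottleneck 4, flow now 26.
Augment Well→a→c→Ref: bottleneck 4, flow now 30.
No augmenting path remains; maximum flow = 30.
In the residual graph, reachable from Well: {Well, d}.
Min-cut edges: Well→a (8), Well→b (7), Well→c (4), Well→Ref (11); capacity 8 + 7 + 4 + 11 = 30.
This cut is saturated, so no flow can exceed 30.

30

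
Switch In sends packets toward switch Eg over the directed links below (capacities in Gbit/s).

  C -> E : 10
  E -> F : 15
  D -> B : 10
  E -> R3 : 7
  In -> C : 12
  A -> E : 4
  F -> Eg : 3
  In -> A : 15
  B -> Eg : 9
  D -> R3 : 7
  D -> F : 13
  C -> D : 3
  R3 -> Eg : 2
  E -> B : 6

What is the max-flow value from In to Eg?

Augment In→A→E→B→Eg: bottleneck 4, flow now 4.
Augment In→C→E→B→Eg: bottleneck 2, flow now 6.
Augment In→C→E→R3→Eg: bottleneck 2, flow now 8.
Augment In→C→E→F→Eg: bottleneck 3, flow now 11.
Augment In→C→D→B→Eg: bottleneck 3, flow now 14.
No augmenting path remains; maximum flow = 14.
In the residual graph, reachable from In: {In, A, C, E, R3, F}.
Min-cut edges: C→D (3), E→B (6), R3→Eg (2), F→Eg (3); capacity 3 + 6 + 2 + 3 = 14.
This cut is saturated, so no flow can exceed 14.

14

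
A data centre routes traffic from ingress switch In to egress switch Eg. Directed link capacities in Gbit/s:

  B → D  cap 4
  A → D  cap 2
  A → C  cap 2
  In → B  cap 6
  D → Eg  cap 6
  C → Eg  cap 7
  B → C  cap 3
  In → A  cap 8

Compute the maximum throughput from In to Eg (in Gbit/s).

10

Augment In→A→C→Eg: bottleneck 2, flow now 2.
Augment In→A→D→Eg: bottleneck 2, flow now 4.
Augment In→B→C→Eg: bottleneck 3, flow now 7.
Augment In→B→D→Eg: bottleneck 3, flow now 10.
No augmenting path remains; maximum flow = 10.
In the residual graph, reachable from In: {In, A}.
Min-cut edges: In→B (6), A→C (2), A→D (2); capacity 6 + 2 + 2 = 10.
This cut is saturated, so no flow can exceed 10.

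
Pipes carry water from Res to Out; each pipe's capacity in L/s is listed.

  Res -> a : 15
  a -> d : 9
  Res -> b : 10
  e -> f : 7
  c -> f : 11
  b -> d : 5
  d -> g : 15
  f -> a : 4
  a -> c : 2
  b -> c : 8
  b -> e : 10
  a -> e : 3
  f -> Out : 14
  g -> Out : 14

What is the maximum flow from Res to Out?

Augment Res→a→c→f→Out: bottleneck 2, flow now 2.
Augment Res→a→d→g→Out: bottleneck 9, flow now 11.
Augment Res→a→e→f→Out: bottleneck 3, flow now 14.
Augment Res→b→c→f→Out: bottleneck 8, flow now 22.
Augment Res→b→d→g→Out: bottleneck 2, flow now 24.
No augmenting path remains; maximum flow = 24.
In the residual graph, reachable from Res: {Res, a}.
Min-cut edges: Res→b (10), a→c (2), a→d (9), a→e (3); capacity 10 + 2 + 9 + 3 = 24.
This cut is saturated, so no flow can exceed 24.

24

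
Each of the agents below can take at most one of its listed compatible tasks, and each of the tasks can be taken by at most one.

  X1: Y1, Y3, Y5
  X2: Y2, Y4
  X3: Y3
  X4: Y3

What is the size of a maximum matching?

Unit-capacity flow: source→left, listed edges, right→sink; max matching = max flow.
Augmenting path X1→Y1 (+1); matched 1.
Augmenting path X2→Y2 (+1); matched 2.
Augmenting path X3→Y3 (+1); matched 3.
No augmenting path remains; maximum matching = 3.
König certificate: {X1, X2, Y3} is a vertex cover of size 3 (every listed pair touches it), so no matching can be larger.

3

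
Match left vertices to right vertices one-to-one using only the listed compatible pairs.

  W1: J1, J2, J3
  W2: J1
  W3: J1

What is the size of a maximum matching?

2

Unit-capacity flow: source→left, listed edges, right→sink; max matching = max flow.
Augmenting path W1→J1 (+1); matched 1.
Augmenting path W2→J1→W1→J2 (+1); matched 2.
No augmenting path remains; maximum matching = 2.
König certificate: {W1, J1} is a vertex cover of size 2 (every listed pair touches it), so no matching can be larger.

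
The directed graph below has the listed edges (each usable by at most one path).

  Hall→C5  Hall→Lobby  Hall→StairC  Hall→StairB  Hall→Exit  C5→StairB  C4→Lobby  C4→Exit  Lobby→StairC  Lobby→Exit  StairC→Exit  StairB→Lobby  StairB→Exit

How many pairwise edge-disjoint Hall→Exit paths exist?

Assign every edge capacity 1; by Menger, the answer equals the max flow.
Path Hall→Exit (+1); total 1.
Path Hall→Lobby→Exit (+1); total 2.
Path Hall→StairC→Exit (+1); total 3.
Path Hall→StairB→Exit (+1); total 4.
No residual Hall→Exit path; max flow = 4.
Certifying cut of size 4: {Hall→Exit, Lobby→Exit, StairB→Exit, StairC→Exit}.

4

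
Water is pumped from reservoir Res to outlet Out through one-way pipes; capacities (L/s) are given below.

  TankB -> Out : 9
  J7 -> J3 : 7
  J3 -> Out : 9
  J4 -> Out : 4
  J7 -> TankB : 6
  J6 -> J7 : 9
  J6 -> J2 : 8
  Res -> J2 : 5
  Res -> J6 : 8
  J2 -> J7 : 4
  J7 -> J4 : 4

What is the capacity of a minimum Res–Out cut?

Augment Res→J6→J7→J4→Out: bottleneck 4, flow now 4.
Augment Res→J6→J7→TankB→Out: bottleneck 4, flow now 8.
Augment Res→J2→J7→TankB→Out: bottleneck 2, flow now 10.
Augment Res→J2→J7→J3→Out: bottleneck 2, flow now 12.
No augmenting path remains; maximum flow = 12.
By max-flow min-cut, the minimum cut capacity equals the max flow.
In the residual graph, reachable from Res: {Res, J2}.
Min-cut edges: Res→J6 (8), J2→J7 (4); capacity 8 + 4 = 12.

12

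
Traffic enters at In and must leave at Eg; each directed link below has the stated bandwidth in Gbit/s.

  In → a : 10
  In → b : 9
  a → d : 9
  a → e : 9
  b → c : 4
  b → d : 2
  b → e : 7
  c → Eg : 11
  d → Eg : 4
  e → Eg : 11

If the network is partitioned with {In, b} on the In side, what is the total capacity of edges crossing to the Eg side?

Edges leaving {In, b}: In→a (10), b→c (4), b→d (2), b→e (7).
Cut capacity = 10 + 4 + 2 + 7 = 23.

23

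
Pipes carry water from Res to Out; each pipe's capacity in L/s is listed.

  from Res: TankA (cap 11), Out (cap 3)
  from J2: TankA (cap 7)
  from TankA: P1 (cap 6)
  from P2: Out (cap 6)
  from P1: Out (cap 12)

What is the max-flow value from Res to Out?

Augment Res→Out: bottleneck 3, flow now 3.
Augment Res→TankA→P1→Out: bottleneck 6, flow now 9.
No augmenting path remains; maximum flow = 9.
In the residual graph, reachable from Res: {Res, TankA}.
Min-cut edges: Res→Out (3), TankA→P1 (6); capacity 3 + 6 = 9.
This cut is saturated, so no flow can exceed 9.

9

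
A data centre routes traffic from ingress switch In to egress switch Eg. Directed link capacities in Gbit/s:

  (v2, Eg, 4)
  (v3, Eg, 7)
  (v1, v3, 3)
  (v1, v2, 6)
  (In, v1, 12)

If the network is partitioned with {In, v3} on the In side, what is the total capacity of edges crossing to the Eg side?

19

Edges leaving {In, v3}: In→v1 (12), v3→Eg (7).
Cut capacity = 12 + 7 = 19.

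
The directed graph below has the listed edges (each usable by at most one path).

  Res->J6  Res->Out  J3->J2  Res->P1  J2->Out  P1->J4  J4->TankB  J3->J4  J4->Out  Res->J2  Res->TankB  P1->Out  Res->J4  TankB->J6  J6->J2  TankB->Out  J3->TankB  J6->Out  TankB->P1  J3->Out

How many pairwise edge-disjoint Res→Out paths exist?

Assign every edge capacity 1; by Menger, the answer equals the max flow.
Path Res→Out (+1); total 1.
Path Res→J2→Out (+1); total 2.
Path Res→TankB→Out (+1); total 3.
Path Res→J4→Out (+1); total 4.
Path Res→J6→Out (+1); total 5.
Path Res→P1→Out (+1); total 6.
No residual Res→Out path; max flow = 6.
Certifying cut of size 6: {Res→J2, Res→J4, Res→J6, Res→Out, Res→P1, Res→TankB}.

6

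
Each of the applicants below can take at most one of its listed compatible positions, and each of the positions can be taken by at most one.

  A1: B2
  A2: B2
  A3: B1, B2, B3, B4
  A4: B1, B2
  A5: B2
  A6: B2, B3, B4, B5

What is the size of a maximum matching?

Unit-capacity flow: source→left, listed edges, right→sink; max matching = max flow.
Augmenting path A1→B2 (+1); matched 1.
Augmenting path A3→B1 (+1); matched 2.
Augmenting path A6→B3 (+1); matched 3.
Augmenting path A4→B1→A3→B4 (+1); matched 4.
No augmenting path remains; maximum matching = 4.
König certificate: {A3, A4, A6, B2} is a vertex cover of size 4 (every listed pair touches it), so no matching can be larger.

4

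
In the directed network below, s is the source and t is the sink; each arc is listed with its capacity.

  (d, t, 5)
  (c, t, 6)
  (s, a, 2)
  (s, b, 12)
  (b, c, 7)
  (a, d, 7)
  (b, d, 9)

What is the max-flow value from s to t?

11

Augment s→a→d→t: bottleneck 2, flow now 2.
Augment s→b→c→t: bottleneck 6, flow now 8.
Augment s→b→d→t: bottleneck 3, flow now 11.
No augmenting path remains; maximum flow = 11.
In the residual graph, reachable from s: {s, a, b, c, d}.
Min-cut edges: c→t (6), d→t (5); capacity 6 + 5 = 11.
This cut is saturated, so no flow can exceed 11.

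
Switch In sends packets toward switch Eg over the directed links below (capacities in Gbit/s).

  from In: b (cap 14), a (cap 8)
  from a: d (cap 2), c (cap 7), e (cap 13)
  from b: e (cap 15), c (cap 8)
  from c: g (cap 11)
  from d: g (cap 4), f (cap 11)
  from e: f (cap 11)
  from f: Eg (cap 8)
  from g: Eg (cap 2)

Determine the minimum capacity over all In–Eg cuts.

Augment In→a→c→g→Eg: bottleneck 2, flow now 2.
Augment In→a→d→f→Eg: bottleneck 2, flow now 4.
Augment In→a→e→f→Eg: bottleneck 4, flow now 8.
Augment In→b→e→f→Eg: bottleneck 2, flow now 10.
No augmenting path remains; maximum flow = 10.
By max-flow min-cut, the minimum cut capacity equals the max flow.
In the residual graph, reachable from In: {In, a, b, c, d, e, f, g}.
Min-cut edges: f→Eg (8), g→Eg (2); capacity 8 + 2 = 10.

10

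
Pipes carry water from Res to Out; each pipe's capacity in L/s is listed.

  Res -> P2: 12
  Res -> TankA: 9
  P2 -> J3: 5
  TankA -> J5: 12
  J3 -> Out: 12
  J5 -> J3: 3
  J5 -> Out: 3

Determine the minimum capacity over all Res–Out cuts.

Augment Res→P2→J3→Out: bottleneck 5, flow now 5.
Augment Res→TankA→J5→Out: bottleneck 3, flow now 8.
Augment Res→TankA→J5→J3→Out: bottleneck 3, flow now 11.
No augmenting path remains; maximum flow = 11.
By max-flow min-cut, the minimum cut capacity equals the max flow.
In the residual graph, reachable from Res: {Res, P2, TankA, J5}.
Min-cut edges: P2→J3 (5), J5→J3 (3), J5→Out (3); capacity 5 + 3 + 3 = 11.

11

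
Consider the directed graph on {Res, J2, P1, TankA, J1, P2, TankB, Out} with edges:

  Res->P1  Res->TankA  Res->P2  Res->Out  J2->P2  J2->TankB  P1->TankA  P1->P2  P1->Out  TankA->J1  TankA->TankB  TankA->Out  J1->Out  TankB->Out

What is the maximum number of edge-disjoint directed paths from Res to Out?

3

Assign every edge capacity 1; by Menger, the answer equals the max flow.
Path Res→Out (+1); total 1.
Path Res→P1→Out (+1); total 2.
Path Res→TankA→Out (+1); total 3.
No residual Res→Out path; max flow = 3.
Certifying cut of size 3: {Res→Out, Res→P1, Res→TankA}.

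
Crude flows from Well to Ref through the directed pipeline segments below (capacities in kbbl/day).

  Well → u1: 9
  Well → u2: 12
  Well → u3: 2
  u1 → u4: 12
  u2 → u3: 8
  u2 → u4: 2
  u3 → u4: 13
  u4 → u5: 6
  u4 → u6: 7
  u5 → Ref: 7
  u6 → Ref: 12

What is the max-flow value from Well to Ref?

Augment Well→u1→u4→u5→Ref: bottleneck 6, flow now 6.
Augment Well→u1→u4→u6→Ref: bottleneck 3, flow now 9.
Augment Well→u2→u4→u6→Ref: bottleneck 2, flow now 11.
Augment Well→u3→u4→u6→Ref: bottleneck 2, flow now 13.
No augmenting path remains; maximum flow = 13.
In the residual graph, reachable from Well: {Well, u1, u2, u3, u4}.
Min-cut edges: u4→u5 (6), u4→u6 (7); capacity 6 + 7 = 13.
This cut is saturated, so no flow can exceed 13.

13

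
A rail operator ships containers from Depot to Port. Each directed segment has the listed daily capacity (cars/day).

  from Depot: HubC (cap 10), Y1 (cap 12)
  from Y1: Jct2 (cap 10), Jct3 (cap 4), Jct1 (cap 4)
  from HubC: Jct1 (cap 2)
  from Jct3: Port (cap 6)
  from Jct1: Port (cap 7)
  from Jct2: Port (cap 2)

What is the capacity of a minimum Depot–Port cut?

12

Augment Depot→Y1→Jct3→Port: bottleneck 4, flow now 4.
Augment Depot→Y1→Jct1→Port: bottleneck 4, flow now 8.
Augment Depot→Y1→Jct2→Port: bottleneck 2, flow now 10.
Augment Depot→HubC→Jct1→Port: bottleneck 2, flow now 12.
No augmenting path remains; maximum flow = 12.
By max-flow min-cut, the minimum cut capacity equals the max flow.
In the residual graph, reachable from Depot: {Depot, Y1, HubC, Jct2}.
Min-cut edges: Y1→Jct3 (4), Y1→Jct1 (4), HubC→Jct1 (2), Jct2→Port (2); capacity 4 + 4 + 2 + 2 = 12.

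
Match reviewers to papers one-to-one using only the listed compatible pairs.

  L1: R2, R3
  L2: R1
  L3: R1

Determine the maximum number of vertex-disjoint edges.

Unit-capacity flow: source→left, listed edges, right→sink; max matching = max flow.
Augmenting path L1→R2 (+1); matched 1.
Augmenting path L2→R1 (+1); matched 2.
No augmenting path remains; maximum matching = 2.
König certificate: {L1, R1} is a vertex cover of size 2 (every listed pair touches it), so no matching can be larger.

2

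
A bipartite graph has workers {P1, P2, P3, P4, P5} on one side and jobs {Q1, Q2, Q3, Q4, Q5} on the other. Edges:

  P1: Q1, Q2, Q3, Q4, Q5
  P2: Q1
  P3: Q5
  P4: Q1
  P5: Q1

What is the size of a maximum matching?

Unit-capacity flow: source→left, listed edges, right→sink; max matching = max flow.
Augmenting path P1→Q1 (+1); matched 1.
Augmenting path P3→Q5 (+1); matched 2.
Augmenting path P2→Q1→P1→Q2 (+1); matched 3.
No augmenting path remains; maximum matching = 3.
König certificate: {P1, P3, Q1} is a vertex cover of size 3 (every listed pair touches it), so no matching can be larger.

3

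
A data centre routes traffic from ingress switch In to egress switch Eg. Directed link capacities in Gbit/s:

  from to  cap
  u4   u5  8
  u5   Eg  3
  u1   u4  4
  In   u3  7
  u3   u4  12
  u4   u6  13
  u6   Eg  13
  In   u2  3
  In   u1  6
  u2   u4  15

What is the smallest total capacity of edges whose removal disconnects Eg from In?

14

Augment In→u1→u4→u5→Eg: bottleneck 3, flow now 3.
Augment In→u1→u4→u6→Eg: bottleneck 1, flow now 4.
Augment In→u2→u4→u6→Eg: bottleneck 3, flow now 7.
Augment In→u3→u4→u6→Eg: bottleneck 7, flow now 14.
No augmenting path remains; maximum flow = 14.
By max-flow min-cut, the minimum cut capacity equals the max flow.
In the residual graph, reachable from In: {In, u1}.
Min-cut edges: In→u2 (3), In→u3 (7), u1→u4 (4); capacity 3 + 7 + 4 = 14.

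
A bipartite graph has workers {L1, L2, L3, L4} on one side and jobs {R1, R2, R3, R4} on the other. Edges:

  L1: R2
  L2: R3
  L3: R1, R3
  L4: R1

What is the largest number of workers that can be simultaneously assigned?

Unit-capacity flow: source→left, listed edges, right→sink; max matching = max flow.
Augmenting path L1→R2 (+1); matched 1.
Augmenting path L2→R3 (+1); matched 2.
Augmenting path L3→R1 (+1); matched 3.
No augmenting path remains; maximum matching = 3.
König certificate: {L1, R1, R3} is a vertex cover of size 3 (every listed pair touches it), so no matching can be larger.

3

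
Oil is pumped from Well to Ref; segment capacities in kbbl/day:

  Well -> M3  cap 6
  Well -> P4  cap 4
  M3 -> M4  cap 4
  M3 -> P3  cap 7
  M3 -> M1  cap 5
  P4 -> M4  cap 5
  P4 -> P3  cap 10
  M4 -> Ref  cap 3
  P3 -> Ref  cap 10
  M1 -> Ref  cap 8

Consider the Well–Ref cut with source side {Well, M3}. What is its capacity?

Edges leaving {Well, M3}: Well→P4 (4), M3→M4 (4), M3→P3 (7), M3→M1 (5).
Cut capacity = 4 + 4 + 7 + 5 = 20.

20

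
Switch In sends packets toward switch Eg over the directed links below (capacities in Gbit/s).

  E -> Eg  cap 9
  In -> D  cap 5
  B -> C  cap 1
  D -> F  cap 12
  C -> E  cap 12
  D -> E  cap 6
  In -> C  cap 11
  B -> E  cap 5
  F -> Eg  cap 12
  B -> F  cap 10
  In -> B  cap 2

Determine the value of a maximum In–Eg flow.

Augment In→B→F→Eg: bottleneck 2, flow now 2.
Augment In→D→F→Eg: bottleneck 5, flow now 7.
Augment In→C→E→Eg: bottleneck 9, flow now 16.
No augmenting path remains; maximum flow = 16.
In the residual graph, reachable from In: {In, C, E}.
Min-cut edges: In→B (2), In→D (5), E→Eg (9); capacity 2 + 5 + 9 = 16.
This cut is saturated, so no flow can exceed 16.

16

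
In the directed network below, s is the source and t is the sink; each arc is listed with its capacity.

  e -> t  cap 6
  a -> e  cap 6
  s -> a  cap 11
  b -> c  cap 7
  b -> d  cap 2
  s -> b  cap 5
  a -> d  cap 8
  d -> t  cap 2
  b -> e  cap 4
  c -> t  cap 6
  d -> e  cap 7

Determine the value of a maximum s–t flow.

Augment s→a→d→t: bottleneck 2, flow now 2.
Augment s→a→e→t: bottleneck 6, flow now 8.
Augment s→b→c→t: bottleneck 5, flow now 13.
No augmenting path remains; maximum flow = 13.
In the residual graph, reachable from s: {s, a, d, e}.
Min-cut edges: s→b (5), d→t (2), e→t (6); capacity 5 + 2 + 6 = 13.
This cut is saturated, so no flow can exceed 13.

13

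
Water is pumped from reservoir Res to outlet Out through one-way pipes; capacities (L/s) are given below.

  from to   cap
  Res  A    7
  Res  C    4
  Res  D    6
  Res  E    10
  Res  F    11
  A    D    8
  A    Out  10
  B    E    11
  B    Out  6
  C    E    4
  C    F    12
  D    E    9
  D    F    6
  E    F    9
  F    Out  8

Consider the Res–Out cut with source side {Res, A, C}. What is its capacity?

61

Edges leaving {Res, A, C}: Res→D (6), Res→E (10), Res→F (11), A→D (8), A→Out (10), C→E (4), C→F (12).
Cut capacity = 6 + 10 + 11 + 8 + 10 + 4 + 12 = 61.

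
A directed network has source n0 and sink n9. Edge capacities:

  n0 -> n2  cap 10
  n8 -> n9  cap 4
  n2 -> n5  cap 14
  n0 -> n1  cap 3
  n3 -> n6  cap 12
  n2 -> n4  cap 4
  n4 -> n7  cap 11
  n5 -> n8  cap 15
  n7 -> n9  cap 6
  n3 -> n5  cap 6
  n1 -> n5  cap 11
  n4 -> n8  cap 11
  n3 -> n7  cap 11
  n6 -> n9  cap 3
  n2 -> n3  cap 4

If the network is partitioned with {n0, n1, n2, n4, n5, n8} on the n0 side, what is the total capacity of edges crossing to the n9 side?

19

Edges leaving {n0, n1, n2, n4, n5, n8}: n2→n3 (4), n4→n7 (11), n8→n9 (4).
Cut capacity = 4 + 11 + 4 = 19.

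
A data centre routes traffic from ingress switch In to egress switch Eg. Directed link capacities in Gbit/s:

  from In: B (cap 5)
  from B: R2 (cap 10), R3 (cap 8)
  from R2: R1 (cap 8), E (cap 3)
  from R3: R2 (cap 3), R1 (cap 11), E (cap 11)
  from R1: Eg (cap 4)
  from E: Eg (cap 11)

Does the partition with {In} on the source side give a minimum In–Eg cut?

Yes — it is a minimum cut (capacity 5).

Given cut capacity: 5 = 5.
Augment In→B→R2→R1→Eg: bottleneck 4, flow now 4.
Augment In→B→R2→E→Eg: bottleneck 1, flow now 5.
No augmenting path remains; maximum flow = 5.
Cut capacity 5 equals the max flow, so it is a minimum cut.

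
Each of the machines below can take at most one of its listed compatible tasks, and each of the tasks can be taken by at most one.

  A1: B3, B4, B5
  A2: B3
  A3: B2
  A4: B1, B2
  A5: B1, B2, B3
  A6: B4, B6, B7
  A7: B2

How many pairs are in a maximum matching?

Unit-capacity flow: source→left, listed edges, right→sink; max matching = max flow.
Augmenting path A1→B3 (+1); matched 1.
Augmenting path A3→B2 (+1); matched 2.
Augmenting path A4→B1 (+1); matched 3.
Augmenting path A6→B4 (+1); matched 4.
Augmenting path A2→B3→A1→B5 (+1); matched 5.
No augmenting path remains; maximum matching = 5.
König certificate: {A1, A6, B1, B2, B3} is a vertex cover of size 5 (every listed pair touches it), so no matching can be larger.

5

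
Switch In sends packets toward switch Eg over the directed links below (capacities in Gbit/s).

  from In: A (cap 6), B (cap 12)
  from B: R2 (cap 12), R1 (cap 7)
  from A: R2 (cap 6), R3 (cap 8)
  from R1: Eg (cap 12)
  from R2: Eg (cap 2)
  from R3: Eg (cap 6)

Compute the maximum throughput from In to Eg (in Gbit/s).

15

Augment In→B→R1→Eg: bottleneck 7, flow now 7.
Augment In→B→R2→Eg: bottleneck 2, flow now 9.
Augment In→A→R3→Eg: bottleneck 6, flow now 15.
No augmenting path remains; maximum flow = 15.
In the residual graph, reachable from In: {In, B, R2}.
Min-cut edges: In→A (6), B→R1 (7), R2→Eg (2); capacity 6 + 7 + 2 = 15.
This cut is saturated, so no flow can exceed 15.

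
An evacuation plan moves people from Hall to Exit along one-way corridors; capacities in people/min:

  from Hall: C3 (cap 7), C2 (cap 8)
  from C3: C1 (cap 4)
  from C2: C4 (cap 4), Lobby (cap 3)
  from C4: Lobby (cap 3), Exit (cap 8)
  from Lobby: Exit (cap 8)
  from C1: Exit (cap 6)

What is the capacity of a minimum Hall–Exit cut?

11

Augment Hall→C3→C1→Exit: bottleneck 4, flow now 4.
Augment Hall→C2→C4→Exit: bottleneck 4, flow now 8.
Augment Hall→C2→Lobby→Exit: bottleneck 3, flow now 11.
No augmenting path remains; maximum flow = 11.
By max-flow min-cut, the minimum cut capacity equals the max flow.
In the residual graph, reachable from Hall: {Hall, C3, C2}.
Min-cut edges: C3→C1 (4), C2→C4 (4), C2→Lobby (3); capacity 4 + 4 + 3 = 11.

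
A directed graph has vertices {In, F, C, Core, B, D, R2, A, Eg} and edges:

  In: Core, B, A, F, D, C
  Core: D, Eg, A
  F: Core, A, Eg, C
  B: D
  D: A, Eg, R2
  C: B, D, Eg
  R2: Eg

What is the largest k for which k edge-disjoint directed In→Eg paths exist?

5

Assign every edge capacity 1; by Menger, the answer equals the max flow.
Path In→F→Eg (+1); total 1.
Path In→C→Eg (+1); total 2.
Path In→Core→Eg (+1); total 3.
Path In→D→Eg (+1); total 4.
Path In→B→D→R2→Eg (+1); total 5.
No residual In→Eg path; max flow = 5.
Certifying cut of size 5: {In→B, In→C, In→Core, In→D, In→F}.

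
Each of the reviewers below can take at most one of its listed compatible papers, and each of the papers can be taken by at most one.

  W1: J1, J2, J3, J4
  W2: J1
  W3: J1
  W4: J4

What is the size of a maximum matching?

3

Unit-capacity flow: source→left, listed edges, right→sink; max matching = max flow.
Augmenting path W1→J1 (+1); matched 1.
Augmenting path W4→J4 (+1); matched 2.
Augmenting path W2→J1→W1→J2 (+1); matched 3.
No augmenting path remains; maximum matching = 3.
König certificate: {W1, W4, J1} is a vertex cover of size 3 (every listed pair touches it), so no matching can be larger.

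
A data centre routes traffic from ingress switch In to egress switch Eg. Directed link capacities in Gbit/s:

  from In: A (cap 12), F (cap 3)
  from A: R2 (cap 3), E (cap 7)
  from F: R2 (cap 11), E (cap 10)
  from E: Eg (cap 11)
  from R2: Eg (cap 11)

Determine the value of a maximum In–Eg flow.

13

Augment In→A→E→Eg: bottleneck 7, flow now 7.
Augment In→A→R2→Eg: bottleneck 3, flow now 10.
Augment In→F→E→Eg: bottleneck 3, flow now 13.
No augmenting path remains; maximum flow = 13.
In the residual graph, reachable from In: {In, A}.
Min-cut edges: In→F (3), A→E (7), A→R2 (3); capacity 3 + 7 + 3 = 13.
This cut is saturated, so no flow can exceed 13.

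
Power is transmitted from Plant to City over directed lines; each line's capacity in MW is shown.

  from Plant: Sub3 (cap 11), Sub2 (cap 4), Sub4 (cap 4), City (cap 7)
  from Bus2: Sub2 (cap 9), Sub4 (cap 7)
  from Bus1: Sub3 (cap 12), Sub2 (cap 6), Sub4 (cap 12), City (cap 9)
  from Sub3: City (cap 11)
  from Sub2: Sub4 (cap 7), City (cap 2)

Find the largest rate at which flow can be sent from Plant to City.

Augment Plant→City: bottleneck 7, flow now 7.
Augment Plant→Sub3→City: bottleneck 11, flow now 18.
Augment Plant→Sub2→City: bottleneck 2, flow now 20.
No augmenting path remains; maximum flow = 20.
In the residual graph, reachable from Plant: {Plant, Sub2, Sub4}.
Min-cut edges: Plant→Sub3 (11), Plant→City (7), Sub2→City (2); capacity 11 + 7 + 2 = 20.
This cut is saturated, so no flow can exceed 20.

20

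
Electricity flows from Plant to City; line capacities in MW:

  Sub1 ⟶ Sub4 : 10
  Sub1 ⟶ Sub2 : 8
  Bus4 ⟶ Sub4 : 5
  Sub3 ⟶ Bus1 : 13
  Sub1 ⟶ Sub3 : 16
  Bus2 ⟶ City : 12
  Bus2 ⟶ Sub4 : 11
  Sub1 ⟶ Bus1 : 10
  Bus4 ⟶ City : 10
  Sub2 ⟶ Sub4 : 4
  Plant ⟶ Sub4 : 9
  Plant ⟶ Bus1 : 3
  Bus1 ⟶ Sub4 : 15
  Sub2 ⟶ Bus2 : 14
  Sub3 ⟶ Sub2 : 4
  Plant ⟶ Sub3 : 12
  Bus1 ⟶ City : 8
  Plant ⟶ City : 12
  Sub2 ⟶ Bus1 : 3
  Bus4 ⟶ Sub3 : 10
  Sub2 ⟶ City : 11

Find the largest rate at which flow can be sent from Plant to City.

Augment Plant→City: bottleneck 12, flow now 12.
Augment Plant→Bus1→City: bottleneck 3, flow now 15.
Augment Plant→Sub3→Sub2→City: bottleneck 4, flow now 19.
Augment Plant→Sub3→Bus1→City: bottleneck 5, flow now 24.
No augmenting path remains; maximum flow = 24.
In the residual graph, reachable from Plant: {Plant, Sub3, Bus1, Sub4}.
Min-cut edges: Plant→City (12), Sub3→Sub2 (4), Bus1→City (8); capacity 12 + 4 + 8 = 24.
This cut is saturated, so no flow can exceed 24.

24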